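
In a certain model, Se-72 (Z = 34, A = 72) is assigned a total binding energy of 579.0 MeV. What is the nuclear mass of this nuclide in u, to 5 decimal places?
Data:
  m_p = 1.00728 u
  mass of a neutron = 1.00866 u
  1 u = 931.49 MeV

71.95502 u

Mass defect = 579.0 MeV / (931.49 MeV/u) = 0.6215848 u
Constituent mass = 34(1.00728) + 38(1.00866) = 72.57660 u
Nuclear mass = 72.57660 − 0.6215848 = 71.9550152 u ≈ 71.95502 u (to 5 decimal places)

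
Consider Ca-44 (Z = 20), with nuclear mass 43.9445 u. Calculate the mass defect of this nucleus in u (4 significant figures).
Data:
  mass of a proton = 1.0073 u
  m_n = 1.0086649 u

The nucleus contains 20 protons and 44 − 20 = 24 neutrons.
Σm = 20·m_p + 24·m_n = 20.1460 + 24.2079576 = 44.3539576 u
The mass defect is 44.3539576 − 43.9445 = 0.4094576 u.

0.4095 u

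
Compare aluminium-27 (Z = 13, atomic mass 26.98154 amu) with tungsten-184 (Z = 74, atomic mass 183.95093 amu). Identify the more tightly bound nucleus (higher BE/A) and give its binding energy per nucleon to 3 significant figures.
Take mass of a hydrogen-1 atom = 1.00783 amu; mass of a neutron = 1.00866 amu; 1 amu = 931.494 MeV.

aluminium-27; 8.33 MeV/nucleon

aluminium-27: Σm = 13(1.00783) + 14(1.00866) = 27.22303 amu; Δm = 0.24149 amu; E_B = 224.95 MeV; E_B/A = 8.331 MeV
tungsten-184: Σm = 74(1.00783) + 110(1.00866) = 185.53202 amu; Δm = 1.58109 amu; E_B = 1472.8 MeV; E_B/A = 8.004 MeV
aluminium-27 has the higher binding energy per nucleon, so it is the more tightly bound nucleus.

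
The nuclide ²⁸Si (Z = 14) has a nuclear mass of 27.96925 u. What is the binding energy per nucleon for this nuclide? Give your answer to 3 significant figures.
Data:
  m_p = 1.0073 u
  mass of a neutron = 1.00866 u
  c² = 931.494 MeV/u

8.46 MeV/nucleon

Total constituent mass: 14 × 1.0073 + 14 × 1.00866 = 28.22344 u
The mass defect is 28.22344 − 27.96925 = 0.25419 u.
Binding energy = Δm·c² = 0.25419 × 931.494 MeV/u = 236.776 MeV
BE/A = 236.776 MeV / 28 = 8.456 MeV/nucleon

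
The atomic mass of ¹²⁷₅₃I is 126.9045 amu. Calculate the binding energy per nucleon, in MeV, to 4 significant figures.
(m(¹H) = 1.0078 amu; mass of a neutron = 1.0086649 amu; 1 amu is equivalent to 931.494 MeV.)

Total constituent mass: 53 × 1.0078 + 74 × 1.0086649 = 128.0546026 amu
Mass defect Δm = 128.0546026 − 126.9045 = 1.1501026 amu
Converting to energy: 1.1501026 amu × 931.494 MeV/amu = 1071.31 MeV
BE/A = 1071.31 MeV / 127 = 8.436 MeV/nucleon

8.436 MeV/nucleon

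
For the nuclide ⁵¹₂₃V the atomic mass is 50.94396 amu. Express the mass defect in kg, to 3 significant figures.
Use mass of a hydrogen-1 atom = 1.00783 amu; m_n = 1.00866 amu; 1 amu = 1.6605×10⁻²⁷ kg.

Z = 23, so N = A − Z = 51 − 23 = 28.
Mass of separated nucleons = 23(1.00783) + 28(1.00866) = 23.18009 + 28.24248 = 51.42257 amu
The mass defect is 51.42257 − 50.94396 = 0.47861 amu.
In SI units: 0.47861 amu × 1.6605×10⁻²⁷ kg/amu = 7.9473e-28 kg

7.95e-28 kg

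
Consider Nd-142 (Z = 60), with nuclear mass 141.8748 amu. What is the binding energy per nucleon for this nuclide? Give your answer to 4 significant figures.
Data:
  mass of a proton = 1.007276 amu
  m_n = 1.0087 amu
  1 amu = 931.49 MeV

Z = 60, so N = A − Z = 142 − 60 = 82.
Σm = 60·m_p + 82·m_n = 60.436560 + 82.7134 = 143.149960 amu
Mass defect Δm = 143.149960 − 141.8748 = 1.275160 amu
Converting to energy: 1.275160 amu × 931.49 MeV/amu = 1187.80 MeV
Dividing by A = 142 gives 8.365 MeV per nucleon.

8.365 MeV/nucleon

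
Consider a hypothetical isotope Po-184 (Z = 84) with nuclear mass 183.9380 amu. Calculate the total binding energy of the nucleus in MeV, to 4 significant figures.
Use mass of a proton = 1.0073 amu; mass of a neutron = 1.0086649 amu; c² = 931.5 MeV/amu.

1436 MeV

Mass of separated nucleons = 84(1.0073) + 100(1.0086649) = 84.6132 + 100.8664900 = 185.4796900 amu
The mass defect is 185.4796900 − 183.9380 = 1.5416900 amu.
Binding energy = Δm·c² = 1.5416900 × 931.5 MeV/amu = 1436.08 MeV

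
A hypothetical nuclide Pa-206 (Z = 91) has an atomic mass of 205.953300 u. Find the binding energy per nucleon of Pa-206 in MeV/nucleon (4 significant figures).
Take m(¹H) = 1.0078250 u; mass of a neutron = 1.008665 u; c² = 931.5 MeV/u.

7.937 MeV/nucleon

With 91 protons and 115 neutrons (A = 206):
Σm = 91·m(¹H) + 115·m_n = 91.7120750 + 115.996475 = 207.7085500 u
Δm = 207.7085500 − 205.953300 = 1.7552500 u
Converting to energy: 1.7552500 u × 931.5 MeV/u = 1635.02 MeV
Dividing by A = 206 gives 7.937 MeV per nucleon.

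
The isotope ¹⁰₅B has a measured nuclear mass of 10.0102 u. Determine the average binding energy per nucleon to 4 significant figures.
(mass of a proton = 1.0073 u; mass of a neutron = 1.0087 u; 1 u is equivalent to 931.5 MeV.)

The nucleus contains 5 protons and 10 − 5 = 5 neutrons.
Mass of separated nucleons = 5(1.0073) + 5(1.0087) = 5.0365 + 5.0435 = 10.0800 u
The mass defect is 10.0800 − 10.0102 = 0.0698 u.
Converting to energy: 0.0698 u × 931.5 MeV/u = 65.0187 MeV
BE/A = 65.0187 MeV / 10 = 6.502 MeV/nucleon

6.502 MeV/nucleon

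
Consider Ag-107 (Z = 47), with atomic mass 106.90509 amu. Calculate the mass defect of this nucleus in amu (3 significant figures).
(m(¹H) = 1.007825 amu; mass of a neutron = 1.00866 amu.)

Σm = 47·m(¹H) + 60·m_n = 47.367775 + 60.51960 = 107.887375 amu
The mass defect is 107.887375 − 106.90509 = 0.982285 amu.

0.982 amu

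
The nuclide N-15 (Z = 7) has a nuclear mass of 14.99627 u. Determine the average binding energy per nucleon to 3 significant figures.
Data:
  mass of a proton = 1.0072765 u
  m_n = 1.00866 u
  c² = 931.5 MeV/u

Z = 7, so N = A − Z = 15 − 7 = 8.
Σm = 7·m_p + 8·m_n = 7.0509355 + 8.06928 = 15.1202155 u
Mass defect Δm = 15.1202155 − 14.99627 = 0.1239455 u
Converting to energy: 0.1239455 u × 931.5 MeV/u = 115.455 MeV
Dividing by A = 15 gives 7.697 MeV per nucleon.

7.70 MeV/nucleon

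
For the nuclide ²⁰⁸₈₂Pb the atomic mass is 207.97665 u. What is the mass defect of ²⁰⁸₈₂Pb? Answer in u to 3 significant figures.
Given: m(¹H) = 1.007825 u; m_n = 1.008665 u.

The nucleus contains 82 protons and 208 − 82 = 126 neutrons.
Mass of separated nucleons = 82(1.007825) + 126(1.008665) = 82.641650 + 127.091790 = 209.733440 u
The mass defect is 209.733440 − 207.97665 = 1.756790 u.

1.76 u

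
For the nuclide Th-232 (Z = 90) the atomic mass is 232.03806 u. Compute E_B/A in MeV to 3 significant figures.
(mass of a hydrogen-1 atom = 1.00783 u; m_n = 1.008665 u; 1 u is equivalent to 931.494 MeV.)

With 90 protons and 142 neutrons (A = 232):
Σm = 90·m(¹H) + 142·m_n = 90.70470 + 143.230430 = 233.935130 u
The mass defect is 233.935130 − 232.03806 = 1.897070 u.
Binding energy = Δm·c² = 1.897070 × 931.494 MeV/u = 1767.11 MeV
Per nucleon: 1767.11 / 232 = 7.617 MeV

7.62 MeV/nucleon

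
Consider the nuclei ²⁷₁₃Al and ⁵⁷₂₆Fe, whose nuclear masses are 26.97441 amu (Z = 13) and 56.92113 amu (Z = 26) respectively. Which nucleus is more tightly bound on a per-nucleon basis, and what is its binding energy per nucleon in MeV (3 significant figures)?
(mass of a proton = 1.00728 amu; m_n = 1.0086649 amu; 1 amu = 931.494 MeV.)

⁵⁷₂₆Fe; 8.77 MeV/nucleon

²⁷₁₃Al: Σm = 13(1.00728) + 14(1.0086649) = 27.2159486 amu; Δm = 0.2415386 amu; E_B = 224.99 MeV; E_B/A = 8.333 MeV
⁵⁷₂₆Fe: Σm = 26(1.00728) + 31(1.0086649) = 57.4578919 amu; Δm = 0.5367619 amu; E_B = 499.99 MeV; E_B/A = 8.772 MeV
⁵⁷₂₆Fe has the higher binding energy per nucleon, so it is the more tightly bound nucleus.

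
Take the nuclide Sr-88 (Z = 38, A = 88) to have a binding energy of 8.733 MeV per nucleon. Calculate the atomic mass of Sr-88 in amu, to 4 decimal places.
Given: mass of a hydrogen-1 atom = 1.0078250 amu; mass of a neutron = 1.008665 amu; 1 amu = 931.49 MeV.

87.9056 amu

Total binding energy = 88 × 8.733 = 768.504 MeV
Mass defect = 768.504 MeV / (931.49 MeV/amu) = 0.825027 amu
Constituent mass = 38(1.0078250) + 50(1.008665) = 88.7306000 amu
Atomic mass = 88.7306000 − 0.825027 = 87.9055730 amu ≈ 87.9056 amu (to 4 decimal places)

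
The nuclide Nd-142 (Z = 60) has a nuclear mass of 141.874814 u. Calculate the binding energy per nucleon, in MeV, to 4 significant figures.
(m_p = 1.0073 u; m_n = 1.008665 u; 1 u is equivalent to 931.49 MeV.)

Mass of separated nucleons = 60(1.0073) + 82(1.008665) = 60.4380 + 82.710530 = 143.148530 u
Mass defect Δm = 143.148530 − 141.874814 = 1.273716 u
Binding energy = Δm·c² = 1.273716 × 931.49 MeV/u = 1186.45 MeV
Dividing by A = 142 gives 8.355 MeV per nucleon.

8.355 MeV/nucleon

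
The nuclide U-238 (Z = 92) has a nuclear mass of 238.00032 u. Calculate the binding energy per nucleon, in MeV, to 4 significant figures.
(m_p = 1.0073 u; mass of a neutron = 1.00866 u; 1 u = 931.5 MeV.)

The nucleus contains 92 protons and 238 − 92 = 146 neutrons.
Total constituent mass: 92 × 1.0073 + 146 × 1.00866 = 239.93596 u
The mass defect is 239.93596 − 238.00032 = 1.93564 u.
Converting to energy: 1.93564 u × 931.5 MeV/u = 1803.05 MeV
BE/A = 1803.05 MeV / 238 = 7.576 MeV/nucleon

7.576 MeV/nucleon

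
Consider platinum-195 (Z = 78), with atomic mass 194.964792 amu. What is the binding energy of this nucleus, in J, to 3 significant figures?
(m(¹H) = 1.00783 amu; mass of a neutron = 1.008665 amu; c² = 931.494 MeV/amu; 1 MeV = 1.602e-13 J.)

Mass of separated nucleons = 78(1.00783) + 117(1.008665) = 78.61074 + 118.013805 = 196.624545 amu
Mass defect Δm = 196.624545 − 194.964792 = 1.659753 amu
Converting to energy: 1.659753 amu × 931.494 MeV/amu = 1546.05 MeV
In joules: 1546.05 MeV × 1.602e-13 J/MeV = 2.4768e-10 J

2.48e-10 J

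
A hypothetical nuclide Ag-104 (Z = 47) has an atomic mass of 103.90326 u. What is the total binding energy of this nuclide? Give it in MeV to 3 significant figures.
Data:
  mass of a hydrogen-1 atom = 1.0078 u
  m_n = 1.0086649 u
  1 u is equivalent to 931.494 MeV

With 47 protons and 57 neutrons (A = 104):
Total constituent mass: 47 × 1.0078 + 57 × 1.0086649 = 104.8604993 u
Mass defect Δm = 104.8604993 − 103.90326 = 0.9572393 u
Converting to energy: 0.9572393 u × 931.494 MeV/u = 891.663 MeV

892 MeV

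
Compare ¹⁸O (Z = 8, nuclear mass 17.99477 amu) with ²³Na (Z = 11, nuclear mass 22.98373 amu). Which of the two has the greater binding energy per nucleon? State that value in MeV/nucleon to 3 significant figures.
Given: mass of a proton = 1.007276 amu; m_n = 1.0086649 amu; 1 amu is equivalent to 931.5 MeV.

¹⁸O: Σm = 8(1.007276) + 10(1.0086649) = 18.1448570 amu; Δm = 0.1500870 amu; E_B = 139.81 MeV; E_B/A = 7.767 MeV
²³Na: Σm = 11(1.007276) + 12(1.0086649) = 23.1840148 amu; Δm = 0.2002848 amu; E_B = 186.57 MeV; E_B/A = 8.112 MeV
²³Na has the higher binding energy per nucleon, so it is the more tightly bound nucleus.

²³Na; 8.11 MeV/nucleon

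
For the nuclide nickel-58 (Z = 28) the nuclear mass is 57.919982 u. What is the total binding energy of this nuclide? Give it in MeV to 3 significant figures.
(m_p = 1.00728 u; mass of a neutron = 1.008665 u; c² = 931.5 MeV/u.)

507 MeV

Σm = 28·m_p + 30·m_n = 28.20384 + 30.259950 = 58.463790 u
Δm = 58.463790 − 57.919982 = 0.543808 u
E_B = 0.543808 × 931.5 = 506.557 MeV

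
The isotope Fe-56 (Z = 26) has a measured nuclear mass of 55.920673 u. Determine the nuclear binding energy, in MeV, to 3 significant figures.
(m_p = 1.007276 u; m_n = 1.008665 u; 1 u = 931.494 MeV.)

492 MeV

Total constituent mass: 26 × 1.007276 + 30 × 1.008665 = 56.449126 u
The mass defect is 56.449126 − 55.920673 = 0.528453 u.
Converting to energy: 0.528453 u × 931.494 MeV/u = 492.251 MeV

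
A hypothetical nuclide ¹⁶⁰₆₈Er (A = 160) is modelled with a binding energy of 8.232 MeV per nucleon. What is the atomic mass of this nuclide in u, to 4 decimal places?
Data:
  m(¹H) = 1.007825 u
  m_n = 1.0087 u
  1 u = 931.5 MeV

159.9185 u

Total binding energy = 160 × 8.232 = 1317.120 MeV
Mass defect = 1317.120 MeV / (931.5 MeV/u) = 1.413977 u
Constituent mass = 68(1.007825) + 92(1.0087) = 161.332500 u
Atomic mass = 161.332500 − 1.413977 = 159.918523 u ≈ 159.9185 u (to 4 decimal places)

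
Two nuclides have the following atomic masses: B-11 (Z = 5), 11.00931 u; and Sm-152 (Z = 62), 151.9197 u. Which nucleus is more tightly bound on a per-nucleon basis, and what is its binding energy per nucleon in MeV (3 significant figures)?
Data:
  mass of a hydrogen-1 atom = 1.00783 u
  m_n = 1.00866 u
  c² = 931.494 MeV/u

B-11: Σm = 5(1.00783) + 6(1.00866) = 11.09111 u; Δm = 0.08180 u; E_B = 76.196 MeV; E_B/A = 6.927 MeV
Sm-152: Σm = 62(1.00783) + 90(1.00866) = 153.26486 u; Δm = 1.34516 u; E_B = 1253.0 MeV; E_B/A = 8.243 MeV
Sm-152 has the higher binding energy per nucleon, so it is the more tightly bound nucleus.

Sm-152; 8.24 MeV/nucleon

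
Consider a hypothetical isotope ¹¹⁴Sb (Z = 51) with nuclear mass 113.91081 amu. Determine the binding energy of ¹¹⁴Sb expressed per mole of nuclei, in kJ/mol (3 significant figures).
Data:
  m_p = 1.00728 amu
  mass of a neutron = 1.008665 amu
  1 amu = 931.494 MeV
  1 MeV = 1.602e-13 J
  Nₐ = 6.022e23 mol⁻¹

Z = 51, so N = A − Z = 114 − 51 = 63.
Mass of separated nucleons = 51(1.00728) + 63(1.008665) = 51.37128 + 63.545895 = 114.917175 amu
Δm = 114.917175 − 113.91081 = 1.006365 amu
E_B = 1.006365 × 931.494 = 937.423 MeV
Per nucleus in joules: 937.423 MeV × 1.602e-13 J/MeV = 1.5018e-10 J
Per mole: 1.5018e-10 J × 6.022e23 mol⁻¹ = 9.0438e+13 J/mol

9.04e+10 kJ/mol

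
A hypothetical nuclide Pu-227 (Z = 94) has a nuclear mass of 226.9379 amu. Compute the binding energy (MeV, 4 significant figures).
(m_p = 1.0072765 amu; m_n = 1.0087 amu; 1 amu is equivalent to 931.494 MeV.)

1773 MeV

The nucleus contains 94 protons and 227 − 94 = 133 neutrons.
Mass of separated nucleons = 94(1.0072765) + 133(1.0087) = 94.6839910 + 134.1571 = 228.8410910 amu
Mass defect Δm = 228.8410910 − 226.9379 = 1.9031910 amu
Binding energy = Δm·c² = 1.9031910 × 931.494 MeV/amu = 1772.81 MeV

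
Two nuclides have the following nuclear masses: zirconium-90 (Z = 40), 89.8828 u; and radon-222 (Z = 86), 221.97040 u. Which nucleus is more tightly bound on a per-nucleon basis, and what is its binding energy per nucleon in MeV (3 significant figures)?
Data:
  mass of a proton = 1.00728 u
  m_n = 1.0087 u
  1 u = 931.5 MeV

zirconium-90; 8.73 MeV/nucleon

zirconium-90: Σm = 40(1.00728) + 50(1.0087) = 90.72620 u; Δm = 0.84340 u; E_B = 785.63 MeV; E_B/A = 8.729 MeV
radon-222: Σm = 86(1.00728) + 136(1.0087) = 223.80928 u; Δm = 1.83888 u; E_B = 1712.9 MeV; E_B/A = 7.716 MeV
zirconium-90 has the higher binding energy per nucleon, so it is the more tightly bound nucleus.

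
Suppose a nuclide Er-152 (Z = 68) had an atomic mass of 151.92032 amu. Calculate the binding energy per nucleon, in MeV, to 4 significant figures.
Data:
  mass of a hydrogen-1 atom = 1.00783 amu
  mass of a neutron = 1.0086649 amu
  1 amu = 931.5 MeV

The nucleus contains 68 protons and 152 − 68 = 84 neutrons.
Σm = 68·m(¹H) + 84·m_n = 68.53244 + 84.7278516 = 153.2602916 amu
Δm = 153.2602916 − 151.92032 = 1.3399716 amu
Converting to energy: 1.3399716 amu × 931.5 MeV/amu = 1248.18 MeV
BE/A = 1248.18 MeV / 152 = 8.212 MeV/nucleon

8.212 MeV/nucleon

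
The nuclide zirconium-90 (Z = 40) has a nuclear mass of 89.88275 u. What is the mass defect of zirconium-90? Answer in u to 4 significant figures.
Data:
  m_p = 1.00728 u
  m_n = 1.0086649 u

0.8417 u

Mass of separated nucleons = 40(1.00728) + 50(1.0086649) = 40.29120 + 50.4332450 = 90.7244450 u
Mass defect Δm = 90.7244450 − 89.88275 = 0.8416950 u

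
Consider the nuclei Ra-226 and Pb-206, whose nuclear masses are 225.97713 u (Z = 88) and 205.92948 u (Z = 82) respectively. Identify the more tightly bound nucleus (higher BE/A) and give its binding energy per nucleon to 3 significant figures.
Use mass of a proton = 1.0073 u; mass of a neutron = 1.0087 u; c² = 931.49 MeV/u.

Pb-206; 7.90 MeV/nucleon

Ra-226: Σm = 88(1.0073) + 138(1.0087) = 227.8430 u; Δm = 1.86587 u; E_B = 1738.0 MeV; E_B/A = 7.690 MeV
Pb-206: Σm = 82(1.0073) + 124(1.0087) = 207.6774 u; Δm = 1.74792 u; E_B = 1628.2 MeV; E_B/A = 7.904 MeV
Pb-206 has the higher binding energy per nucleon, so it is the more tightly bound nucleus.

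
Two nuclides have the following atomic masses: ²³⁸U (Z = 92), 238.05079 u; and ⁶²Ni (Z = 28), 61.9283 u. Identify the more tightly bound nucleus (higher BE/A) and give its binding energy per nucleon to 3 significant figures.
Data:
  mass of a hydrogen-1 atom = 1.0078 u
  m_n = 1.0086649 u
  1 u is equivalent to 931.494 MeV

⁶²Ni; 8.78 MeV/nucleon

²³⁸U: Σm = 92(1.0078) + 146(1.0086649) = 239.9826754 u; Δm = 1.9318854 u; E_B = 1799.5 MeV; E_B/A = 7.561 MeV
⁶²Ni: Σm = 28(1.0078) + 34(1.0086649) = 62.5130066 u; Δm = 0.5847066 u; E_B = 544.65 MeV; E_B/A = 8.7847 MeV
⁶²Ni has the higher binding energy per nucleon, so it is the more tightly bound nucleus.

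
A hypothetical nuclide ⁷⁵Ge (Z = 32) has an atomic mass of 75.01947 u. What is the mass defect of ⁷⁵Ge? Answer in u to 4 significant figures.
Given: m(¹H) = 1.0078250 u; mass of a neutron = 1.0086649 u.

0.6035 u

Z = 32, so N = A − Z = 75 − 32 = 43.
Total constituent mass: 32 × 1.0078250 + 43 × 1.0086649 = 75.6229907 u
The mass defect is 75.6229907 − 75.01947 = 0.6035207 u.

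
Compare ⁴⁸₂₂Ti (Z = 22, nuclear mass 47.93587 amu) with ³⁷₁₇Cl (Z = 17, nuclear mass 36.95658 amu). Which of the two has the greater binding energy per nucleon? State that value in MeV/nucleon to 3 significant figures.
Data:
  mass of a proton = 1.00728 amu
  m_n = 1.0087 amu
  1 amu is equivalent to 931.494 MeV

⁴⁸₂₂Ti: Σm = 22(1.00728) + 26(1.0087) = 48.38636 amu; Δm = 0.45049 amu; E_B = 419.63 MeV; E_B/A = 8.742 MeV
³⁷₁₇Cl: Σm = 17(1.00728) + 20(1.0087) = 37.29776 amu; Δm = 0.34118 amu; E_B = 317.81 MeV; E_B/A = 8.589 MeV
⁴⁸₂₂Ti has the higher binding energy per nucleon, so it is the more tightly bound nucleus.

⁴⁸₂₂Ti; 8.74 MeV/nucleon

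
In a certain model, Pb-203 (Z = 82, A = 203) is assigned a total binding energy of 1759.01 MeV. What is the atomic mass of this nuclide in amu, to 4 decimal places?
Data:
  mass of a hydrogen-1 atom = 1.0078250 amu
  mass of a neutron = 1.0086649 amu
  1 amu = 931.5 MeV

202.8017 amu

Mass defect = 1759.01 MeV / (931.5 MeV/amu) = 1.888363 amu
Constituent mass = 82(1.0078250) + 121(1.0086649) = 204.6901029 amu
Atomic mass = 204.6901029 − 1.888363 = 202.8017399 amu ≈ 202.8017 amu (to 4 decimal places)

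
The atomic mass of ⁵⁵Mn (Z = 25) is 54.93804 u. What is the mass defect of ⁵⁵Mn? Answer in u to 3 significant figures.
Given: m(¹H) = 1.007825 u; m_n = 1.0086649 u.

0.518 u

Total constituent mass: 25 × 1.007825 + 30 × 1.0086649 = 55.4555720 u
Δm = 55.4555720 − 54.93804 = 0.5175320 u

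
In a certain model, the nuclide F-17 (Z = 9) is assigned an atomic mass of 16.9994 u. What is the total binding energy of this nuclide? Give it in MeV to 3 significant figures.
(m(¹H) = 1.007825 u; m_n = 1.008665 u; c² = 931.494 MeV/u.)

131 MeV

With 9 protons and 8 neutrons (A = 17):
Total constituent mass: 9 × 1.007825 + 8 × 1.008665 = 17.139745 u
Δm = 17.139745 − 16.9994 = 0.140345 u
E_B = 0.140345 × 931.494 = 130.731 MeV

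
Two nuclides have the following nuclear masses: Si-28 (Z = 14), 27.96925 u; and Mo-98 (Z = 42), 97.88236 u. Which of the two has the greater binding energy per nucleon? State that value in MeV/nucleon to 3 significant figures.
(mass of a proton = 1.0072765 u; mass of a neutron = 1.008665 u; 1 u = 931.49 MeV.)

Mo-98; 8.64 MeV/nucleon

Si-28: Σm = 14(1.0072765) + 14(1.008665) = 28.2231810 u; Δm = 0.2539310 u; E_B = 236.53 MeV; E_B/A = 8.448 MeV
Mo-98: Σm = 42(1.0072765) + 56(1.008665) = 98.7908530 u; Δm = 0.9084930 u; E_B = 846.25 MeV; E_B/A = 8.635 MeV
Mo-98 has the higher binding energy per nucleon, so it is the more tightly bound nucleus.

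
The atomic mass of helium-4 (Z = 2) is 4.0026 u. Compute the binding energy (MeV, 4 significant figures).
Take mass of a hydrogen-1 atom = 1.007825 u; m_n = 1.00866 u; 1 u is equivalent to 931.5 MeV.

28.29 MeV

Total constituent mass: 2 × 1.007825 + 2 × 1.00866 = 4.032970 u
Δm = 4.032970 − 4.0026 = 0.030370 u
Binding energy = Δm·c² = 0.030370 × 931.5 MeV/u = 28.2897 MeV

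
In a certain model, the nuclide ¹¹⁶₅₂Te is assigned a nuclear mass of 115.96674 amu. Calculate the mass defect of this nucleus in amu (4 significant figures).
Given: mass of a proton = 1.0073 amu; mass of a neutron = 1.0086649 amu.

Z = 52, so N = A − Z = 116 − 52 = 64.
Total constituent mass: 52 × 1.0073 + 64 × 1.0086649 = 116.9341536 amu
The mass defect is 116.9341536 − 115.96674 = 0.9674136 amu.

0.9674 amu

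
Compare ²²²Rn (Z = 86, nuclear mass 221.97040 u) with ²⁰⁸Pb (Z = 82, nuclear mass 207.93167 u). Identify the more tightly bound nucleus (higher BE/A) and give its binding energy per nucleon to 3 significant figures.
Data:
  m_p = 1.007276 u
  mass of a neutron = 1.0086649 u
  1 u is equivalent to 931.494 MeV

²⁰⁸Pb; 7.87 MeV/nucleon

²²²Rn: Σm = 86(1.007276) + 136(1.0086649) = 223.8041624 u; Δm = 1.8337624 u; E_B = 1708.1 MeV; E_B/A = 7.694 MeV
²⁰⁸Pb: Σm = 82(1.007276) + 126(1.0086649) = 209.6884094 u; Δm = 1.7567394 u; E_B = 1636.4 MeV; E_B/A = 7.867 MeV
²⁰⁸Pb has the higher binding energy per nucleon, so it is the more tightly bound nucleus.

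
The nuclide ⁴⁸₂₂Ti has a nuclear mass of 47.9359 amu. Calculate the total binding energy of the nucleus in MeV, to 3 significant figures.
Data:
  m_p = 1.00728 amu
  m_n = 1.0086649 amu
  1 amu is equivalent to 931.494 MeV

Total constituent mass: 22 × 1.00728 + 26 × 1.0086649 = 48.3854474 amu
Δm = 48.3854474 − 47.9359 = 0.4495474 amu
Converting to energy: 0.4495474 amu × 931.494 MeV/amu = 418.751 MeV

419 MeV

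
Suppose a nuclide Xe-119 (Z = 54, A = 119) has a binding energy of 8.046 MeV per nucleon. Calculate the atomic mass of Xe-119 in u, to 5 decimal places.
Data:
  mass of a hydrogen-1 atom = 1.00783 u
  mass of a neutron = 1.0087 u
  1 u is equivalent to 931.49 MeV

Total binding energy = 119 × 8.046 = 957.474 MeV
Mass defect = 957.474 MeV / (931.49 MeV/u) = 1.0278951 u
Constituent mass = 54(1.00783) + 65(1.0087) = 119.98832 u
Atomic mass = 119.98832 − 1.0278951 = 118.9604249 u ≈ 118.96042 u (to 5 decimal places)

118.96042 u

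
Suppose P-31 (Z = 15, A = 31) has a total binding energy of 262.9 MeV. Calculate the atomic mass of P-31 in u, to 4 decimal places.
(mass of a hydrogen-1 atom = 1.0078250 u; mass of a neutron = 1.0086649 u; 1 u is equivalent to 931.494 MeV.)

30.9738 u

Mass defect = 262.9 MeV / (931.494 MeV/u) = 0.282235 u
Constituent mass = 15(1.0078250) + 16(1.0086649) = 31.2560134 u
Atomic mass = 31.2560134 − 0.282235 = 30.9737784 u ≈ 30.9738 u (to 4 decimal places)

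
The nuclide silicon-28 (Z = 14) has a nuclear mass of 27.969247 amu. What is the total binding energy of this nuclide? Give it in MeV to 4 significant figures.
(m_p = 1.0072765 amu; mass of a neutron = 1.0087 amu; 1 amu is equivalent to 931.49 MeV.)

Total constituent mass: 14 × 1.0072765 + 14 × 1.0087 = 28.2236710 amu
The mass defect is 28.2236710 − 27.969247 = 0.2544240 amu.
Converting to energy: 0.2544240 amu × 931.49 MeV/amu = 236.993 MeV

237.0 MeV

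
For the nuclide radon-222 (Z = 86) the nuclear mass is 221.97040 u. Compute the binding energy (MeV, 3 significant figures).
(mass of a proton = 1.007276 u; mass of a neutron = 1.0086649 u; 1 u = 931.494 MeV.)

1710 MeV

Total constituent mass: 86 × 1.007276 + 136 × 1.0086649 = 223.8041624 u
Δm = 223.8041624 − 221.97040 = 1.8337624 u
Converting to energy: 1.8337624 u × 931.494 MeV/u = 1708.14 MeV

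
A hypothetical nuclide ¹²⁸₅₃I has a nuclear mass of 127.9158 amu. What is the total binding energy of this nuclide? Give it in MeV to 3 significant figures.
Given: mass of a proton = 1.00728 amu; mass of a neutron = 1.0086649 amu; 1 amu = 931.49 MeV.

The nucleus contains 53 protons and 128 − 53 = 75 neutrons.
Σm = 53·m_p + 75·m_n = 53.38584 + 75.6498675 = 129.0357075 amu
Mass defect Δm = 129.0357075 − 127.9158 = 1.1199075 amu
Converting to energy: 1.1199075 amu × 931.49 MeV/amu = 1043.18 MeV

1040 MeV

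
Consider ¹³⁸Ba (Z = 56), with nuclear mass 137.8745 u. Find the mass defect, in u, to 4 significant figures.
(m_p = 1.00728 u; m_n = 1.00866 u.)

Z = 56, so N = A − Z = 138 − 56 = 82.
Mass of separated nucleons = 56(1.00728) + 82(1.00866) = 56.40768 + 82.71012 = 139.11780 u
Δm = 139.11780 − 137.8745 = 1.24330 u

1.243 u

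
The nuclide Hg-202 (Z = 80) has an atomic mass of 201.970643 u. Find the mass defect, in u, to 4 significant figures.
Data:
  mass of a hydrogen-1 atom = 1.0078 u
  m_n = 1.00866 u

The nucleus contains 80 protons and 202 − 80 = 122 neutrons.
Mass of separated nucleons = 80(1.0078) + 122(1.00866) = 80.6240 + 123.05652 = 203.68052 u
Mass defect Δm = 203.68052 − 201.970643 = 1.709877 u

1.710 u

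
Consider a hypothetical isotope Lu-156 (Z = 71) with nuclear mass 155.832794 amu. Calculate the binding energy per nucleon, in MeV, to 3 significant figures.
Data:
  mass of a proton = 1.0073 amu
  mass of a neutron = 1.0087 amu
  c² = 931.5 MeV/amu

8.51 MeV/nucleon

The nucleus contains 71 protons and 156 − 71 = 85 neutrons.
Mass of separated nucleons = 71(1.0073) + 85(1.0087) = 71.5183 + 85.7395 = 157.2578 amu
Mass defect Δm = 157.2578 − 155.832794 = 1.425006 amu
E_B = 1.425006 × 931.5 = 1327.39 MeV
Per nucleon: 1327.39 / 156 = 8.509 MeV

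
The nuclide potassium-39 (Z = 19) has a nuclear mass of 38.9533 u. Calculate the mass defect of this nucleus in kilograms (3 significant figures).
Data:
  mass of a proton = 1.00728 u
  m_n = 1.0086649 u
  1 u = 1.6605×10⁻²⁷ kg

The nucleus contains 19 protons and 39 − 19 = 20 neutrons.
Mass of separated nucleons = 19(1.00728) + 20(1.0086649) = 19.13832 + 20.1732980 = 39.3116180 u
Mass defect Δm = 39.3116180 − 38.9533 = 0.3583180 u
In SI units: 0.3583180 u × 1.6605×10⁻²⁷ kg/u = 5.9499e-28 kg

5.95e-28 kg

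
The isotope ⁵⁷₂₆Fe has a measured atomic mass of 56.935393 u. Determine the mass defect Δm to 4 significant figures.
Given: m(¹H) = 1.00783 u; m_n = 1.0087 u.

The nucleus contains 26 protons and 57 − 26 = 31 neutrons.
Total constituent mass: 26 × 1.00783 + 31 × 1.0087 = 57.47328 u
Δm = 57.47328 − 56.935393 = 0.537887 u

0.5379 u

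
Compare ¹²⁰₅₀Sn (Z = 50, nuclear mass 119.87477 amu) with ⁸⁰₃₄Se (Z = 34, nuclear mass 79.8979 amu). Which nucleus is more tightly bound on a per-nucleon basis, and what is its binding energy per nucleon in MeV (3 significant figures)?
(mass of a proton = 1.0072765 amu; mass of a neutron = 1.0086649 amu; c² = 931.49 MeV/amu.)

⁸⁰₃₄Se; 8.71 MeV/nucleon

¹²⁰₅₀Sn: Σm = 50(1.0072765) + 70(1.0086649) = 120.9703680 amu; Δm = 1.0955980 amu; E_B = 1020.5 MeV; E_B/A = 8.504 MeV
⁸⁰₃₄Se: Σm = 34(1.0072765) + 46(1.0086649) = 80.6459864 amu; Δm = 0.7480864 amu; E_B = 696.835 MeV; E_B/A = 8.710 MeV
⁸⁰₃₄Se has the higher binding energy per nucleon, so it is the more tightly bound nucleus.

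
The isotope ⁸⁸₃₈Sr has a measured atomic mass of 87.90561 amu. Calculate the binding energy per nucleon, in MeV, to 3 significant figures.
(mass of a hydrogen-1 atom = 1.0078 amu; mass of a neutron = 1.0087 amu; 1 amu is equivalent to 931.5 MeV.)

Z = 38, so N = A − Z = 88 − 38 = 50.
Σm = 38·m(¹H) + 50·m_n = 38.2964 + 50.4350 = 88.7314 amu
The mass defect is 88.7314 − 87.90561 = 0.82579 amu.
E_B = 0.82579 × 931.5 = 769.223 MeV
Dividing by A = 88 gives 8.741 MeV per nucleon.

8.74 MeV/nucleon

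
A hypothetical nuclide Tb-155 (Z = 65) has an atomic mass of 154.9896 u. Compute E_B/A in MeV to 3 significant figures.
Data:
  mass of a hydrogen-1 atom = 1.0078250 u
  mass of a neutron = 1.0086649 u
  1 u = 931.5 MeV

7.81 MeV/nucleon

Mass of separated nucleons = 65(1.0078250) + 90(1.0086649) = 65.5086250 + 90.7798410 = 156.2884660 u
Δm = 156.2884660 − 154.9896 = 1.2988660 u
Binding energy = Δm·c² = 1.2988660 × 931.5 MeV/u = 1209.89 MeV
BE/A = 1209.89 MeV / 155 = 7.806 MeV/nucleon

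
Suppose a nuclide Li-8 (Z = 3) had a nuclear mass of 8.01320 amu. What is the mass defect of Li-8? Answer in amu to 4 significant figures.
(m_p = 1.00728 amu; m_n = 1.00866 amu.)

0.05194 amu

Total constituent mass: 3 × 1.00728 + 5 × 1.00866 = 8.06514 amu
Mass defect Δm = 8.06514 − 8.01320 = 0.05194 amu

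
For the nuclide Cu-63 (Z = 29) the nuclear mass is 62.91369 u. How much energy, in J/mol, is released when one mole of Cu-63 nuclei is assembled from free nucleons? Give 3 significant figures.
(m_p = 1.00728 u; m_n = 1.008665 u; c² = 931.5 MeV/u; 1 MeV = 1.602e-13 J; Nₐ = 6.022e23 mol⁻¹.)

5.32e+13 J/mol

Mass of separated nucleons = 29(1.00728) + 34(1.008665) = 29.21112 + 34.294610 = 63.505730 u
The mass defect is 63.505730 − 62.91369 = 0.592040 u.
E_B = 0.592040 × 931.5 = 551.485 MeV
Per nucleus in joules: 551.485 MeV × 1.602e-13 J/MeV = 8.8348e-11 J
Per mole: 8.8348e-11 J × 6.022e23 mol⁻¹ = 5.3203e+13 J/mol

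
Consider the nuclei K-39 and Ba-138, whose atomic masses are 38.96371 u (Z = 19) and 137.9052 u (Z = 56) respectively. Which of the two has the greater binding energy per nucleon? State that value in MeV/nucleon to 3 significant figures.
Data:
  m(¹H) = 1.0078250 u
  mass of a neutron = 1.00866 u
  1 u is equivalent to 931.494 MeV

K-39: Σm = 19(1.0078250) + 20(1.00866) = 39.3218750 u; Δm = 0.3581650 u; E_B = 333.63 MeV; E_B/A = 8.5546 MeV
Ba-138: Σm = 56(1.0078250) + 82(1.00866) = 139.1483200 u; Δm = 1.2431200 u; E_B = 1158.0 MeV; E_B/A = 8.391 MeV
K-39 has the higher binding energy per nucleon, so it is the more tightly bound nucleus.

K-39; 8.55 MeV/nucleon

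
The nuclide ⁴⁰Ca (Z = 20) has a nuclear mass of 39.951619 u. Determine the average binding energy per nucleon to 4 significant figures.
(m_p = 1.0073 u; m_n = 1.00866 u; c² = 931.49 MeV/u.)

8.560 MeV/nucleon

Mass of separated nucleons = 20(1.0073) + 20(1.00866) = 20.1460 + 20.17320 = 40.31920 u
Δm = 40.31920 − 39.951619 = 0.367581 u
E_B = 0.367581 × 931.49 = 342.398 MeV
Dividing by A = 40 gives 8.560 MeV per nucleon.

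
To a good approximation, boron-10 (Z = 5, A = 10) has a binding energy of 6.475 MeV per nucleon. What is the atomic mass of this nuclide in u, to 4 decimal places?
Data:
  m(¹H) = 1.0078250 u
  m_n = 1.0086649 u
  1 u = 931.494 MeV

Total binding energy = 10 × 6.475 = 64.750 MeV
Mass defect = 64.750 MeV / (931.494 MeV/u) = 0.069512 u
Constituent mass = 5(1.0078250) + 5(1.0086649) = 10.0824495 u
Atomic mass = 10.0824495 − 0.069512 = 10.0129375 u ≈ 10.0129 u (to 4 decimal places)

10.0129 u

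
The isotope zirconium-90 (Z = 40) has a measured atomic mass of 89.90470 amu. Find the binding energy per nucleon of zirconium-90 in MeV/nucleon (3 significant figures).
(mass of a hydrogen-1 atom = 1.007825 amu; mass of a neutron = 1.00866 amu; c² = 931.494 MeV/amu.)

8.71 MeV/nucleon

The nucleus contains 40 protons and 90 − 40 = 50 neutrons.
Σm = 40·m(¹H) + 50·m_n = 40.313000 + 50.43300 = 90.746000 amu
Mass defect Δm = 90.746000 − 89.90470 = 0.841300 amu
Converting to energy: 0.841300 amu × 931.494 MeV/amu = 783.666 MeV
Per nucleon: 783.666 / 90 = 8.707 MeV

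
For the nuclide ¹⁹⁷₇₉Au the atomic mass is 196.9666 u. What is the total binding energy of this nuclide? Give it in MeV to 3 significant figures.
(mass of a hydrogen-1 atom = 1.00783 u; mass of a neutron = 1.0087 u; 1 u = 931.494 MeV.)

The nucleus contains 79 protons and 197 − 79 = 118 neutrons.
Mass of separated nucleons = 79(1.00783) + 118(1.0087) = 79.61857 + 119.0266 = 198.64517 u
The mass defect is 198.64517 − 196.9666 = 1.67857 u.
E_B = 1.67857 × 931.494 = 1563.58 MeV

1560 MeV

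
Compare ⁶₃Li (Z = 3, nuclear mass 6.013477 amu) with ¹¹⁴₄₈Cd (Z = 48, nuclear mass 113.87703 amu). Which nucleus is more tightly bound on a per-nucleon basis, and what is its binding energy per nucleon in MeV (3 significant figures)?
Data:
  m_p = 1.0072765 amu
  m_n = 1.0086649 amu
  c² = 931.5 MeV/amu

⁶₃Li: Σm = 3(1.0072765) + 3(1.0086649) = 6.0478242 amu; Δm = 0.0343472 amu; E_B = 31.994 MeV; E_B/A = 5.332 MeV
¹¹⁴₄₈Cd: Σm = 48(1.0072765) + 66(1.0086649) = 114.9211554 amu; Δm = 1.0441254 amu; E_B = 972.60 MeV; E_B/A = 8.532 MeV
¹¹⁴₄₈Cd has the higher binding energy per nucleon, so it is the more tightly bound nucleus.

¹¹⁴₄₈Cd; 8.53 MeV/nucleon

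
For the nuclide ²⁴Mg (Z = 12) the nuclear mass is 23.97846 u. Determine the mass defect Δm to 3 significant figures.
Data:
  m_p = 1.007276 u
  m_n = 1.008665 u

With 12 protons and 12 neutrons (A = 24):
Σm = 12·m_p + 12·m_n = 12.087312 + 12.103980 = 24.191292 u
Δm = 24.191292 − 23.97846 = 0.212832 u

0.213 u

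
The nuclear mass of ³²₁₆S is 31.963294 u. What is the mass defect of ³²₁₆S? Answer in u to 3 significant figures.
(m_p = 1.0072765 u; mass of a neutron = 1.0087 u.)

0.292 u

Z = 16, so N = A − Z = 32 − 16 = 16.
Total constituent mass: 16 × 1.0072765 + 16 × 1.0087 = 32.2556240 u
The mass defect is 32.2556240 − 31.963294 = 0.2923300 u.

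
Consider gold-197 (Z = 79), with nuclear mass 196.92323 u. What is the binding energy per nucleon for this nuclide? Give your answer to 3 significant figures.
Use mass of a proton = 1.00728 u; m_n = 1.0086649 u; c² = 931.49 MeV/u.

With 79 protons and 118 neutrons (A = 197):
Mass of separated nucleons = 79(1.00728) + 118(1.0086649) = 79.57512 + 119.0224582 = 198.5975782 u
Δm = 198.5975782 − 196.92323 = 1.6743482 u
Converting to energy: 1.6743482 u × 931.49 MeV/u = 1559.64 MeV
BE/A = 1559.64 MeV / 197 = 7.917 MeV/nucleon

7.92 MeV/nucleon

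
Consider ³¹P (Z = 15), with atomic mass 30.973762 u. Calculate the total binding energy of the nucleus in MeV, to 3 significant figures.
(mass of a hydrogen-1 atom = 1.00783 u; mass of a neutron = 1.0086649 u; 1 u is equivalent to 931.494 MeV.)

Z = 15, so N = A − Z = 31 − 15 = 16.
Total constituent mass: 15 × 1.00783 + 16 × 1.0086649 = 31.2560884 u
Δm = 31.2560884 − 30.973762 = 0.2823264 u
Converting to energy: 0.2823264 u × 931.494 MeV/u = 262.985 MeV

263 MeV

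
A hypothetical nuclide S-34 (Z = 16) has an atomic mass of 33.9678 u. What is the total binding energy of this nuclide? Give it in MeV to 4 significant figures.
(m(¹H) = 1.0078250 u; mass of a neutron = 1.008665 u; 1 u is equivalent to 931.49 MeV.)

291.9 MeV

Mass of separated nucleons = 16(1.0078250) + 18(1.008665) = 16.1252000 + 18.155970 = 34.2811700 u
Mass defect Δm = 34.2811700 − 33.9678 = 0.3133700 u
Converting to energy: 0.3133700 u × 931.49 MeV/u = 291.901 MeV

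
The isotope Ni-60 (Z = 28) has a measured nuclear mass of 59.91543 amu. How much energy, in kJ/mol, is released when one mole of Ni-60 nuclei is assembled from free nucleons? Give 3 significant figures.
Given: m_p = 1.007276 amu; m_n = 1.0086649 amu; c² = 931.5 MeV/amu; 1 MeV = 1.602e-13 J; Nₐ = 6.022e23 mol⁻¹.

Z = 28, so N = A − Z = 60 − 28 = 32.
Total constituent mass: 28 × 1.007276 + 32 × 1.0086649 = 60.4810048 amu
Δm = 60.4810048 − 59.91543 = 0.5655748 amu
Converting to energy: 0.5655748 amu × 931.5 MeV/amu = 526.833 MeV
Per nucleus in joules: 526.833 MeV × 1.602e-13 J/MeV = 8.4399e-11 J
Per mole: 8.4399e-11 J × 6.022e23 mol⁻¹ = 5.0825e+13 J/mol

5.08e+10 kJ/mol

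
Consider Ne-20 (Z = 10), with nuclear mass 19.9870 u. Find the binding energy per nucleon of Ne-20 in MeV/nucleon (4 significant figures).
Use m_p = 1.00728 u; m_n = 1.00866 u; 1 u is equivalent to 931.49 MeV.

Z = 10, so N = A − Z = 20 − 10 = 10.
Mass of separated nucleons = 10(1.00728) + 10(1.00866) = 10.07280 + 10.08660 = 20.15940 u
Mass defect Δm = 20.15940 − 19.9870 = 0.17240 u
Converting to energy: 0.17240 u × 931.49 MeV/u = 160.589 MeV
Per nucleon: 160.589 / 20 = 8.029 MeV

8.029 MeV/nucleon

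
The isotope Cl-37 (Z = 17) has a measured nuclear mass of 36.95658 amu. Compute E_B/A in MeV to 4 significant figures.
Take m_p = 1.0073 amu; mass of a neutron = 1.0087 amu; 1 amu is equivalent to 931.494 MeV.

Total constituent mass: 17 × 1.0073 + 20 × 1.0087 = 37.2981 amu
Δm = 37.2981 − 36.95658 = 0.34152 amu
Binding energy = Δm·c² = 0.34152 × 931.494 MeV/amu = 318.124 MeV
Per nucleon: 318.124 / 37 = 8.598 MeV

8.598 MeV/nucleon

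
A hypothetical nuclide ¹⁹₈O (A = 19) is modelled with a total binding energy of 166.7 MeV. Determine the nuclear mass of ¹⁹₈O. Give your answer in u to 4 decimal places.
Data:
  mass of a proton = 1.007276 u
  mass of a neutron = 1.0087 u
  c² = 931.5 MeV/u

Mass defect = 166.7 MeV / (931.5 MeV/u) = 0.178959 u
Constituent mass = 8(1.007276) + 11(1.0087) = 19.153908 u
Nuclear mass = 19.153908 − 0.178959 = 18.974949 u ≈ 18.9749 u (to 4 decimal places)

18.9749 u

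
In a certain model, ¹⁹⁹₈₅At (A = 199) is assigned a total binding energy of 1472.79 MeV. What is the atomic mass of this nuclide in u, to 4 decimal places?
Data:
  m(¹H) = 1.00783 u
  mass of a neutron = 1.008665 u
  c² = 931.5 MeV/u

199.0723 u

Mass defect = 1472.79 MeV / (931.5 MeV/u) = 1.581095 u
Constituent mass = 85(1.00783) + 114(1.008665) = 200.653360 u
Atomic mass = 200.653360 − 1.581095 = 199.072265 u ≈ 199.0723 u (to 4 decimal places)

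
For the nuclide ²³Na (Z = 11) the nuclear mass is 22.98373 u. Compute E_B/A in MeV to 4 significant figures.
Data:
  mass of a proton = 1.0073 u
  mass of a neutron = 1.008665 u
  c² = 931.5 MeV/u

8.122 MeV/nucleon

Z = 11, so N = A − Z = 23 − 11 = 12.
Σm = 11·m_p + 12·m_n = 11.0803 + 12.103980 = 23.184280 u
The mass defect is 23.184280 − 22.98373 = 0.200550 u.
E_B = 0.200550 × 931.5 = 186.812 MeV
Dividing by A = 23 gives 8.122 MeV per nucleon.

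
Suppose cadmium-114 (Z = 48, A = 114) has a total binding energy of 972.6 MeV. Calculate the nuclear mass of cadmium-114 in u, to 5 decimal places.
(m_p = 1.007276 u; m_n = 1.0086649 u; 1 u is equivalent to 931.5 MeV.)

Mass defect = 972.6 MeV / (931.5 MeV/u) = 1.0441224 u
Constituent mass = 48(1.007276) + 66(1.0086649) = 114.9211314 u
Nuclear mass = 114.9211314 − 1.0441224 = 113.8770090 u ≈ 113.87701 u (to 5 decimal places)

113.87701 u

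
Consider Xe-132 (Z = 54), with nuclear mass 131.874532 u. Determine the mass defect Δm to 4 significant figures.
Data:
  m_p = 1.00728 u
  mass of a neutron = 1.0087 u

With 54 protons and 78 neutrons (A = 132):
Σm = 54·m_p + 78·m_n = 54.39312 + 78.6786 = 133.07172 u
The mass defect is 133.07172 − 131.874532 = 1.197188 u.

1.197 u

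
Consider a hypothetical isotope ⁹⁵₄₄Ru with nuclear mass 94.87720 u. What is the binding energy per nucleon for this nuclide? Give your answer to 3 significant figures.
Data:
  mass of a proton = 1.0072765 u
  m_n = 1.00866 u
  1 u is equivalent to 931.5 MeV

8.67 MeV/nucleon

Σm = 44·m_p + 51·m_n = 44.3201660 + 51.44166 = 95.7618260 u
The mass defect is 95.7618260 − 94.87720 = 0.8846260 u.
E_B = 0.8846260 × 931.5 = 824.029 MeV
Per nucleon: 824.029 / 95 = 8.674 MeV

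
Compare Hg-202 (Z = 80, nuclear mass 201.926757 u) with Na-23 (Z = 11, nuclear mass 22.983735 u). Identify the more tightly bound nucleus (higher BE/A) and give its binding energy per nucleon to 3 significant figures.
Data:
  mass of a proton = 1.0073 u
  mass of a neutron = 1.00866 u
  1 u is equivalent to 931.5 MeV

Hg-202: Σm = 80(1.0073) + 122(1.00866) = 203.64052 u; Δm = 1.713763 u; E_B = 1596.4 MeV; E_B/A = 7.903 MeV
Na-23: Σm = 11(1.0073) + 12(1.00866) = 23.18422 u; Δm = 0.200485 u; E_B = 186.75 MeV; E_B/A = 8.120 MeV
Na-23 has the higher binding energy per nucleon, so it is the more tightly bound nucleus.

Na-23; 8.12 MeV/nucleon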